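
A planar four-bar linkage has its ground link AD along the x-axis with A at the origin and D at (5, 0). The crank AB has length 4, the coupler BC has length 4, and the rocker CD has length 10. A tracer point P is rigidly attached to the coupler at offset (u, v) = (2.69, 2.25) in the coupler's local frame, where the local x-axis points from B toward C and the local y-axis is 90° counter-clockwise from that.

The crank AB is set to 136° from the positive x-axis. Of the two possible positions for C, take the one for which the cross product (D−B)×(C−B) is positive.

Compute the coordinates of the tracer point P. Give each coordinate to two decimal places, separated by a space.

A=(0,0), D=(5.00,0)
B = A + 4.00·(cos136°, sin136°) = (-2.8774, 2.7786)
|BD| = 8.3531
circle(B,4.00) ∩ circle(D,10.00): a=-0.8516, h=3.9083
  candidates: C₊=(-2.3803,6.7476) cross=32.646; C₋=(-4.9805,-0.6238) cross=-32.646
  mode + wants cross > 0 → take C=(-2.3803,6.7476) (cross=32.646)
ex = (C−B)/|BC| = (0.1243,0.9923); ey = (-0.9923,0.1243)
P = B + 2.69·ex + 2.25·ey = (-4.7757,5.7274)

-4.78 5.73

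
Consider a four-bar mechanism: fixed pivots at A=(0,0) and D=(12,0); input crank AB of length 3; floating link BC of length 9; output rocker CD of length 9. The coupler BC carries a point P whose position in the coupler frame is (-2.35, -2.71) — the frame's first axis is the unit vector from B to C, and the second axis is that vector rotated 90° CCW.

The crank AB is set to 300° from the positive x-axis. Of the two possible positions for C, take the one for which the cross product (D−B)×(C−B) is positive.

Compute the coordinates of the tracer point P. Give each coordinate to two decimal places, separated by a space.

3.07 -5.82

A=(0,0), D=(12.00,0)
B = A + 3.00·(cos300°, sin300°) = (1.5000, -2.5981)
|BD| = 10.8167
circle(B,9.00) ∩ circle(D,9.00): a=5.4083, h=7.1937
  candidates: C₊=(5.0221,5.6841) cross=77.812; C₋=(8.4779,-8.2822) cross=-77.812
  mode + wants cross > 0 → take C=(5.0221,5.6841) (cross=77.812)
ex = (C−B)/|BC| = (0.3913,0.9202); ey = (-0.9202,0.3913)
P = B + -2.35·ex + -2.71·ey = (3.0742,-5.8212)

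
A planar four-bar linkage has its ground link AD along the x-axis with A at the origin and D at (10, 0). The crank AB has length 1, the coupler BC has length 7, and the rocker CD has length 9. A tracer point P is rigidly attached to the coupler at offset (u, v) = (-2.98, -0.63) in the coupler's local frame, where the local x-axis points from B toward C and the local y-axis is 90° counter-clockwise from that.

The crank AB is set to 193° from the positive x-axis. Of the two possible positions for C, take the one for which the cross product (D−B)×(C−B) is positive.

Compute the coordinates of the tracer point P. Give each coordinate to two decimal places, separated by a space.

-2.12 -3.05

A=(0,0), D=(10.00,0)
B = A + 1.00·(cos193°, sin193°) = (-0.9744, -0.2250)
|BD| = 10.9767
circle(B,7.00) ∩ circle(D,9.00): a=4.0307, h=5.7231
  candidates: C₊=(2.9382,5.5795) cross=62.820; C₋=(3.1728,-5.8642) cross=-62.820
  mode + wants cross > 0 → take C=(2.9382,5.5795) (cross=62.820)
ex = (C−B)/|BC| = (0.5589,0.8292); ey = (-0.8292,0.5589)
P = B + -2.98·ex + -0.63·ey = (-2.1176,-3.0481)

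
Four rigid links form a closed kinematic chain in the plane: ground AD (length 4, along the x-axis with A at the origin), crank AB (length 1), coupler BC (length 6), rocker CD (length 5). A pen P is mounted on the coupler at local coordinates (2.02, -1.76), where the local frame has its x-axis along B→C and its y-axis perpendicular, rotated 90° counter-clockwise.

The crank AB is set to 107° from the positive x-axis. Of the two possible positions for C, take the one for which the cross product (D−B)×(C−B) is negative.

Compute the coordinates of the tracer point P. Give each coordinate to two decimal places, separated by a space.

A=(0,0), D=(4.00,0)
B = A + 1.00·(cos107°, sin107°) = (-0.2924, 0.9563)
|BD| = 4.3976
circle(B,6.00) ∩ circle(D,5.00): a=3.4495, h=4.9093
  candidates: C₊=(4.1421,4.9980) cross=21.589; C₋=(2.0070,-4.5856) cross=-21.589
  mode - wants cross < 0 → take C=(2.0070,-4.5856) (cross=-21.589)
ex = (C−B)/|BC| = (0.3832,-0.9237); ey = (0.9237,0.3832)
P = B + 2.02·ex + -1.76·ey = (-1.1439,-1.5840)

-1.14 -1.58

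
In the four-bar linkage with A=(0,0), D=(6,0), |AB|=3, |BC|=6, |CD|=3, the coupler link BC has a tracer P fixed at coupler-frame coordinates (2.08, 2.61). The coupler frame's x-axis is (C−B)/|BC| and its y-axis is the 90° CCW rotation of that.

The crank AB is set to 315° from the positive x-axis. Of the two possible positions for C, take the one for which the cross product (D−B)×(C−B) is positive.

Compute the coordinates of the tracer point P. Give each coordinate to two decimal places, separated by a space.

1.05 1.04

A=(0,0), D=(6.00,0)
B = A + 3.00·(cos315°, sin315°) = (2.1213, -2.1213)
|BD| = 4.4209
circle(B,6.00) ∩ circle(D,3.00): a=5.2641, h=2.8790
  candidates: C₊=(5.3583,2.9306) cross=12.728; C₋=(8.1213,-2.1213) cross=-12.728
  mode + wants cross > 0 → take C=(5.3583,2.9306) (cross=12.728)
ex = (C−B)/|BC| = (0.5395,0.8420); ey = (-0.8420,0.5395)
P = B + 2.08·ex + 2.61·ey = (1.0459,1.0381)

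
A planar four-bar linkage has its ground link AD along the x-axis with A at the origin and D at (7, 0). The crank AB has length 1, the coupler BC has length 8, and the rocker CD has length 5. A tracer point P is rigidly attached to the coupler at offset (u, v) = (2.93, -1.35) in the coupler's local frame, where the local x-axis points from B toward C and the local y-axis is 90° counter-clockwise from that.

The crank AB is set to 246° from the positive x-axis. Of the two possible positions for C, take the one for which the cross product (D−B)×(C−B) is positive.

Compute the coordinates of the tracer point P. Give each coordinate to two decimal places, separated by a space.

2.63 0.18

A=(0,0), D=(7.00,0)
B = A + 1.00·(cos246°, sin246°) = (-0.4067, -0.9135)
|BD| = 7.4629
circle(B,8.00) ∩ circle(D,5.00): a=6.3444, h=4.8733
  candidates: C₊=(5.2934,4.6997) cross=36.369; C₋=(6.4865,-4.9736) cross=-36.369
  mode + wants cross > 0 → take C=(5.2934,4.6997) (cross=36.369)
ex = (C−B)/|BC| = (0.7125,0.7017); ey = (-0.7017,0.7125)
P = B + 2.93·ex + -1.35·ey = (2.6282,0.1804)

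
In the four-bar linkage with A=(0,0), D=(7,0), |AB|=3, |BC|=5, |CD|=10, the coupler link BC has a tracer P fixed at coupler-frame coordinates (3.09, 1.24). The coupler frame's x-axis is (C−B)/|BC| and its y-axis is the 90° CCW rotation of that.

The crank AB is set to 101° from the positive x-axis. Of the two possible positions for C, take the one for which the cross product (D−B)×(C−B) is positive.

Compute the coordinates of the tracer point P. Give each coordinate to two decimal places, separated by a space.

-0.98 6.25

A=(0,0), D=(7.00,0)
B = A + 3.00·(cos101°, sin101°) = (-0.5724, 2.9449)
|BD| = 8.1249
circle(B,5.00) ∩ circle(D,10.00): a=-0.5530, h=4.9693
  candidates: C₊=(0.7133,7.7767) cross=40.375; C₋=(-2.8890,-1.4861) cross=-40.375
  mode + wants cross > 0 → take C=(0.7133,7.7767) (cross=40.375)
ex = (C−B)/|BC| = (0.2571,0.9664); ey = (-0.9664,0.2571)
P = B + 3.09·ex + 1.24·ey = (-0.9761,6.2498)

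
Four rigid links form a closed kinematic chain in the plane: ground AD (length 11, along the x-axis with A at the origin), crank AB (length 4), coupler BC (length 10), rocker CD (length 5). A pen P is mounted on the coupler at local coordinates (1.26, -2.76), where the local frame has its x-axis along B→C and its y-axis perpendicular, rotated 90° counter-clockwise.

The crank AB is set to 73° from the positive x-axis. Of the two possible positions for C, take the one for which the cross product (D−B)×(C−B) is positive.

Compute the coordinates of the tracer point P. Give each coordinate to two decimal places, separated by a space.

2.74 1.23

A=(0,0), D=(11.00,0)
B = A + 4.00·(cos73°, sin73°) = (1.1695, 3.8252)
|BD| = 10.5485
circle(B,10.00) ∩ circle(D,5.00): a=8.8293, h=4.6951
  candidates: C₊=(11.1004,4.9990) cross=49.527; C₋=(7.6952,-3.7521) cross=-49.527
  mode + wants cross > 0 → take C=(11.1004,4.9990) (cross=49.527)
ex = (C−B)/|BC| = (0.9931,0.1174); ey = (-0.1174,0.9931)
P = B + 1.26·ex + -2.76·ey = (2.7447,1.2322)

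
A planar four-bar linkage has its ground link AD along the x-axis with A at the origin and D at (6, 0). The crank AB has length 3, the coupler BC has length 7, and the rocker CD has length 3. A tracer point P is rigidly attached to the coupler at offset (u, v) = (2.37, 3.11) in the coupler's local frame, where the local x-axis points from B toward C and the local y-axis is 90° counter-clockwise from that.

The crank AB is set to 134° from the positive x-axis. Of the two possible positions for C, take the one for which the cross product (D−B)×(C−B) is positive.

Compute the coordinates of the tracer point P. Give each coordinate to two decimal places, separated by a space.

A=(0,0), D=(6.00,0)
B = A + 3.00·(cos134°, sin134°) = (-2.0840, 2.1580)
|BD| = 8.3671
circle(B,7.00) ∩ circle(D,3.00): a=6.5739, h=2.4051
  candidates: C₊=(4.8878,2.7862) cross=20.123; C₋=(3.6472,-1.8612) cross=-20.123
  mode + wants cross > 0 → take C=(4.8878,2.7862) (cross=20.123)
ex = (C−B)/|BC| = (0.9960,0.0897); ey = (-0.0897,0.9960)
P = B + 2.37·ex + 3.11·ey = (-0.0026,5.4682)

-0.00 5.47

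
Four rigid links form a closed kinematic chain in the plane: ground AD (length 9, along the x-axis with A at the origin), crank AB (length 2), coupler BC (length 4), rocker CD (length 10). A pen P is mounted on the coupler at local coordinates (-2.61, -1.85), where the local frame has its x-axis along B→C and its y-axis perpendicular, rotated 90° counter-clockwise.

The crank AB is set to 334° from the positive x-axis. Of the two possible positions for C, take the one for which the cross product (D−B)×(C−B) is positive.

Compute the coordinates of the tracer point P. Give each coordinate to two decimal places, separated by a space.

4.89 -1.71

A=(0,0), D=(9.00,0)
B = A + 2.00·(cos334°, sin334°) = (1.7976, -0.8767)
|BD| = 7.2556
circle(B,4.00) ∩ circle(D,10.00): a=-2.1609, h=3.3661
  candidates: C₊=(-0.7542,2.2036) cross=24.423; C₋=(0.0593,-4.4793) cross=-24.423
  mode + wants cross > 0 → take C=(-0.7542,2.2036) (cross=24.423)
ex = (C−B)/|BC| = (-0.6379,0.7701); ey = (-0.7701,-0.6379)
P = B + -2.61·ex + -1.85·ey = (4.8873,-1.7065)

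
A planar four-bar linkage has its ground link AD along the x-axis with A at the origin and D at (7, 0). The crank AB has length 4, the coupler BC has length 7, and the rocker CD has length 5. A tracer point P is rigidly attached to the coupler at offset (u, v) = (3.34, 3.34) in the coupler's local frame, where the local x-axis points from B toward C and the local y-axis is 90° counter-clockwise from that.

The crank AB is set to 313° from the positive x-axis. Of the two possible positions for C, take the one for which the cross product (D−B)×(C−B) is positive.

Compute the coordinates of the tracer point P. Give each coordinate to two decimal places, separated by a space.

A=(0,0), D=(7.00,0)
B = A + 4.00·(cos313°, sin313°) = (2.7280, -2.9254)
|BD| = 5.1777
circle(B,7.00) ∩ circle(D,5.00): a=4.9065, h=4.9926
  candidates: C₊=(3.9554,3.9661) cross=25.850; C₋=(9.5971,-4.2726) cross=-25.850
  mode + wants cross > 0 → take C=(3.9554,3.9661) (cross=25.850)
ex = (C−B)/|BC| = (0.1753,0.9845); ey = (-0.9845,0.1753)
P = B + 3.34·ex + 3.34·ey = (0.0254,0.9485)

0.03 0.95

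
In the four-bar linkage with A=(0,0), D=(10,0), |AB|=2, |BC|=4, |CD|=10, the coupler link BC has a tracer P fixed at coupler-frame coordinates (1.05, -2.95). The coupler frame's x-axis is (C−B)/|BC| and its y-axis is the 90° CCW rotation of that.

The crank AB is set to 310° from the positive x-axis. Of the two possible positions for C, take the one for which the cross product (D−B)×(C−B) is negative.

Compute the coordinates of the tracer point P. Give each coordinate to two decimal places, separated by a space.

-1.55 -2.85

A=(0,0), D=(10.00,0)
B = A + 2.00·(cos310°, sin310°) = (1.2856, -1.5321)
|BD| = 8.8481
circle(B,4.00) ∩ circle(D,10.00): a=-0.3228, h=3.9870
  candidates: C₊=(0.2773,2.3388) cross=35.277; C₋=(1.6581,-5.5147) cross=-35.277
  mode - wants cross < 0 → take C=(1.6581,-5.5147) (cross=-35.277)
ex = (C−B)/|BC| = (0.0931,-0.9957); ey = (0.9957,0.0931)
P = B + 1.05·ex + -2.95·ey = (-1.5538,-2.8522)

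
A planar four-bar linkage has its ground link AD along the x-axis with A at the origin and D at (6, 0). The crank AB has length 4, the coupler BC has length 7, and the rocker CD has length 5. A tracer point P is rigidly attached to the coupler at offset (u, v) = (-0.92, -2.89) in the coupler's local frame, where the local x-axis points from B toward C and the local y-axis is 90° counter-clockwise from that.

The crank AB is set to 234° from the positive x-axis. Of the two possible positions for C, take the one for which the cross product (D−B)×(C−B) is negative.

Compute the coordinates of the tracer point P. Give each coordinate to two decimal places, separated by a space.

-3.88 -5.86

A=(0,0), D=(6.00,0)
B = A + 4.00·(cos234°, sin234°) = (-2.3511, -3.2361)
|BD| = 8.9562
circle(B,7.00) ∩ circle(D,5.00): a=5.8180, h=3.8925
  candidates: C₊=(1.6673,2.4956) cross=34.862; C₋=(4.4802,-4.7634) cross=-34.862
  mode - wants cross < 0 → take C=(4.4802,-4.7634) (cross=-34.862)
ex = (C−B)/|BC| = (0.9759,-0.2182); ey = (0.2182,0.9759)
P = B + -0.92·ex + -2.89·ey = (-3.8796,-5.8557)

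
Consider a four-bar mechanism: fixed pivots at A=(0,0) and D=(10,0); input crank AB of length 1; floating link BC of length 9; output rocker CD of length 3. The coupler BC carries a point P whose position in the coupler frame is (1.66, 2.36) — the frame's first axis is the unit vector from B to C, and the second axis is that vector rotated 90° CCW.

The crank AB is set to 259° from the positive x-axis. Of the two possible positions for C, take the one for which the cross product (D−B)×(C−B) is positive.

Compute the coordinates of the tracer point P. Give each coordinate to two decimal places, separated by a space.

0.47 1.83

A=(0,0), D=(10.00,0)
B = A + 1.00·(cos259°, sin259°) = (-0.1908, -0.9816)
|BD| = 10.2380
circle(B,9.00) ∩ circle(D,3.00): a=8.6353, h=2.5360
  candidates: C₊=(8.1616,2.3707) cross=25.964; C₋=(8.6479,-2.6780) cross=-25.964
  mode + wants cross > 0 → take C=(8.1616,2.3707) (cross=25.964)
ex = (C−B)/|BC| = (0.9280,0.3725); ey = (-0.3725,0.9280)
P = B + 1.66·ex + 2.36·ey = (0.4707,1.8269)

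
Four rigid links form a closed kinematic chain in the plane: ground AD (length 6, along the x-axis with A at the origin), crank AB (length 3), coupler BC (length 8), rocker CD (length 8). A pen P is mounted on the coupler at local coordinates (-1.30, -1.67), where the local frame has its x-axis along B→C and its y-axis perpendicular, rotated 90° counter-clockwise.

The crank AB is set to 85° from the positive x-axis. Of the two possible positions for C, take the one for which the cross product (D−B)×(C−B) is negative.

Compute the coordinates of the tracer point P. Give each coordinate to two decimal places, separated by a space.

A=(0,0), D=(6.00,0)
B = A + 3.00·(cos85°, sin85°) = (0.2615, 2.9886)
|BD| = 6.4701
circle(B,8.00) ∩ circle(D,8.00): a=3.2351, h=7.3167
  candidates: C₊=(6.5104,7.9837) cross=47.340; C₋=(-0.2489,-4.9951) cross=-47.340
  mode - wants cross < 0 → take C=(-0.2489,-4.9951) (cross=-47.340)
ex = (C−B)/|BC| = (-0.0638,-0.9980); ey = (0.9980,-0.0638)
P = B + -1.30·ex + -1.67·ey = (-1.3222,4.3925)

-1.32 4.39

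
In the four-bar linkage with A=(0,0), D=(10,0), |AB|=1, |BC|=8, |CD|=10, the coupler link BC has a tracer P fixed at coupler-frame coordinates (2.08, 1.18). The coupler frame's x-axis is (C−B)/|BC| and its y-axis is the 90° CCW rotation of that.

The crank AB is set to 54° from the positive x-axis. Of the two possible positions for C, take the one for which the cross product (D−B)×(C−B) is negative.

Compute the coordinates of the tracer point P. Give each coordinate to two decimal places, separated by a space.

A=(0,0), D=(10.00,0)
B = A + 1.00·(cos54°, sin54°) = (0.5878, 0.8090)
|BD| = 9.4469
circle(B,8.00) ∩ circle(D,10.00): a=2.8181, h=7.4872
  candidates: C₊=(4.0367,8.0274) cross=70.731; C₋=(2.7543,-6.8920) cross=-70.731
  mode - wants cross < 0 → take C=(2.7543,-6.8920) (cross=-70.731)
ex = (C−B)/|BC| = (0.2708,-0.9626); ey = (0.9626,0.2708)
P = B + 2.08·ex + 1.18·ey = (2.2870,-0.8737)

2.29 -0.87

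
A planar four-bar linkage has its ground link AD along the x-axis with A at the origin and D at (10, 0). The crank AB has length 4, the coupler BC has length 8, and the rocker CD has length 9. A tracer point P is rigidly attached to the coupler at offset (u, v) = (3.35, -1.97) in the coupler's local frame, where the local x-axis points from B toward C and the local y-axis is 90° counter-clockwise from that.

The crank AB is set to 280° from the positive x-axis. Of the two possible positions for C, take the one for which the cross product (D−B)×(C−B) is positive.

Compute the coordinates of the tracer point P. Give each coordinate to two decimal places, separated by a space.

A=(0,0), D=(10.00,0)
B = A + 4.00·(cos280°, sin280°) = (0.6946, -3.9392)
|BD| = 10.1049
circle(B,8.00) ∩ circle(D,9.00): a=4.2112, h=6.8019
  candidates: C₊=(1.9211,3.9662) cross=68.732; C₋=(7.2243,-8.5613) cross=-68.732
  mode + wants cross > 0 → take C=(1.9211,3.9662) (cross=68.732)
ex = (C−B)/|BC| = (0.1533,0.9882); ey = (-0.9882,0.1533)
P = B + 3.35·ex + -1.97·ey = (3.1549,-0.9309)

3.15 -0.93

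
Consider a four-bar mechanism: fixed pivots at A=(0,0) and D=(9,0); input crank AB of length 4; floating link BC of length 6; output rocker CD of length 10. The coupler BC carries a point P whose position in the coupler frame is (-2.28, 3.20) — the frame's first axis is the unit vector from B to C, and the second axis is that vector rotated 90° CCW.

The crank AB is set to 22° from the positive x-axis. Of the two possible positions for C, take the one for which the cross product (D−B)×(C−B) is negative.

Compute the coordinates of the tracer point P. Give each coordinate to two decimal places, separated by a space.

7.56 0.74

A=(0,0), D=(9.00,0)
B = A + 4.00·(cos22°, sin22°) = (3.7087, 1.4984)
|BD| = 5.4993
circle(B,6.00) ∩ circle(D,10.00): a=-3.0692, h=5.1556
  candidates: C₊=(2.1604,7.2952) cross=28.352; C₋=(-0.6491,-2.6258) cross=-28.352
  mode - wants cross < 0 → take C=(-0.6491,-2.6258) (cross=-28.352)
ex = (C−B)/|BC| = (-0.7263,-0.6874); ey = (0.6874,-0.7263)
P = B + -2.28·ex + 3.20·ey = (7.5643,0.7415)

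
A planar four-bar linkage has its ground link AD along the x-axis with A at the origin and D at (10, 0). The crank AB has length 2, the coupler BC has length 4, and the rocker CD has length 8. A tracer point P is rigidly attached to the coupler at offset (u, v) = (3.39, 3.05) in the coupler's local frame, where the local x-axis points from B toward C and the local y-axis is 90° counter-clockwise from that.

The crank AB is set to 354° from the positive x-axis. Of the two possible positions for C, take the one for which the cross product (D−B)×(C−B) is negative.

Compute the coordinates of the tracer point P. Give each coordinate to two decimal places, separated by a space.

A=(0,0), D=(10.00,0)
B = A + 2.00·(cos354°, sin354°) = (1.9890, -0.2091)
|BD| = 8.0137
circle(B,4.00) ∩ circle(D,8.00): a=1.0120, h=3.8699
  candidates: C₊=(2.8997,3.6859) cross=31.012; C₋=(3.1016,-4.0512) cross=-31.012
  mode - wants cross < 0 → take C=(3.1016,-4.0512) (cross=-31.012)
ex = (C−B)/|BC| = (0.2781,-0.9605); ey = (0.9605,0.2781)
P = B + 3.39·ex + 3.05·ey = (5.8616,-2.6169)

5.86 -2.62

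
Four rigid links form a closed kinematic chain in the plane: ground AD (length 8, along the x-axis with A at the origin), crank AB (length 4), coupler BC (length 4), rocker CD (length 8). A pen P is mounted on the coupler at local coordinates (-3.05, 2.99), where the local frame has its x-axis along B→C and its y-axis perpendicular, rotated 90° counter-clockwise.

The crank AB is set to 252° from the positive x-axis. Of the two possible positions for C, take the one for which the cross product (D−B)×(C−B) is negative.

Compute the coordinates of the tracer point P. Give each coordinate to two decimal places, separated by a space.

A=(0,0), D=(8.00,0)
B = A + 4.00·(cos252°, sin252°) = (-1.2361, -3.8042)
|BD| = 9.9888
circle(B,4.00) ∩ circle(D,8.00): a=2.5917, h=3.0468
  candidates: C₊=(0.0000,-0.0000) cross=30.434; C₋=(2.3207,-5.6343) cross=-30.434
  mode - wants cross < 0 → take C=(2.3207,-5.6343) (cross=-30.434)
ex = (C−B)/|BC| = (0.8892,-0.4575); ey = (0.4575,0.8892)
P = B + -3.05·ex + 2.99·ey = (-2.5801,0.2499)

-2.58 0.25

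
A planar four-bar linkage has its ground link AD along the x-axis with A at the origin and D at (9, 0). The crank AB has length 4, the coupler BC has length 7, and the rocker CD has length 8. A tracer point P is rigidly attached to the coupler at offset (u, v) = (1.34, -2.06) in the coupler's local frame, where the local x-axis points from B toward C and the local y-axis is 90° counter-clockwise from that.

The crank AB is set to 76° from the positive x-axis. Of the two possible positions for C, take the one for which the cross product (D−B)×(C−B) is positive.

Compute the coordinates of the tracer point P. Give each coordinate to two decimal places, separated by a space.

3.21 2.89

A=(0,0), D=(9.00,0)
B = A + 4.00·(cos76°, sin76°) = (0.9677, 3.8812)
|BD| = 8.9209
circle(B,7.00) ∩ circle(D,8.00): a=3.6197, h=5.9915
  candidates: C₊=(6.8336,7.7011) cross=53.449; C₋=(1.6202,-3.0883) cross=-53.449
  mode + wants cross > 0 → take C=(6.8336,7.7011) (cross=53.449)
ex = (C−B)/|BC| = (0.8380,0.5457); ey = (-0.5457,0.8380)
P = B + 1.34·ex + -2.06·ey = (3.2147,2.8862)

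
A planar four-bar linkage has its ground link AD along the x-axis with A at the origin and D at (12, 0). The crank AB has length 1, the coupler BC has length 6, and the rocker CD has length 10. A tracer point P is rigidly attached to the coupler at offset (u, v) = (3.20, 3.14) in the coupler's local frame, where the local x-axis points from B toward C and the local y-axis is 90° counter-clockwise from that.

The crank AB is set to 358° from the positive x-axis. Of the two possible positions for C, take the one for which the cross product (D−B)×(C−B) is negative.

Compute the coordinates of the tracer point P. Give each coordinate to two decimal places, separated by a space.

A=(0,0), D=(12.00,0)
B = A + 1.00·(cos358°, sin358°) = (0.9994, -0.0349)
|BD| = 11.0007
circle(B,6.00) ∩ circle(D,10.00): a=2.5914, h=5.4115
  candidates: C₊=(3.5736,5.3848) cross=59.530; C₋=(3.6080,-5.4382) cross=-59.530
  mode - wants cross < 0 → take C=(3.6080,-5.4382) (cross=-59.530)
ex = (C−B)/|BC| = (0.4348,-0.9005); ey = (0.9005,0.4348)
P = B + 3.20·ex + 3.14·ey = (5.2183,-1.5515)

5.22 -1.55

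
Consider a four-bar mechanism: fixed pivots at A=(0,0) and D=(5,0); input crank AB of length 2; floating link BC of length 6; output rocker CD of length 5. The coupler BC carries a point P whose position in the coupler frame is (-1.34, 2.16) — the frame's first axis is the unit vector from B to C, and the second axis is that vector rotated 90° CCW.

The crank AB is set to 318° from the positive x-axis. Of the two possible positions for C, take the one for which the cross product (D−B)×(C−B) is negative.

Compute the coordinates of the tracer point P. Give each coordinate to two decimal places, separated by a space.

1.64 1.20

A=(0,0), D=(5.00,0)
B = A + 2.00·(cos318°, sin318°) = (1.4863, -1.3383)
|BD| = 3.7599
circle(B,6.00) ∩ circle(D,5.00): a=3.3428, h=4.9826
  candidates: C₊=(2.8367,4.5078) cross=18.734; C₋=(6.3836,-4.8048) cross=-18.734
  mode - wants cross < 0 → take C=(6.3836,-4.8048) (cross=-18.734)
ex = (C−B)/|BC| = (0.8162,-0.5777); ey = (0.5777,0.8162)
P = B + -1.34·ex + 2.16·ey = (1.6405,1.1989)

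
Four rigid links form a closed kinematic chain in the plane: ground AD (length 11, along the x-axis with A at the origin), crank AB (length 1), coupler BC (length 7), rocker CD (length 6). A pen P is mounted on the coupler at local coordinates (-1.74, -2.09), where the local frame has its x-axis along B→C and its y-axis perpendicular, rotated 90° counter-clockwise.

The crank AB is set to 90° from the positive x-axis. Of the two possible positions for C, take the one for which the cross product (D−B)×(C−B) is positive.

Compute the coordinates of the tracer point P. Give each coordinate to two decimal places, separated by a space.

A=(0,0), D=(11.00,0)
B = A + 1.00·(cos90°, sin90°) = (0.0000, 1.0000)
|BD| = 11.0454
circle(B,7.00) ∩ circle(D,6.00): a=6.1112, h=3.4137
  candidates: C₊=(6.3951,3.8465) cross=37.706; C₋=(5.7770,-2.9530) cross=-37.706
  mode + wants cross > 0 → take C=(6.3951,3.8465) (cross=37.706)
ex = (C−B)/|BC| = (0.9136,0.4066); ey = (-0.4066,0.9136)
P = B + -1.74·ex + -2.09·ey = (-0.7398,-1.6170)

-0.74 -1.62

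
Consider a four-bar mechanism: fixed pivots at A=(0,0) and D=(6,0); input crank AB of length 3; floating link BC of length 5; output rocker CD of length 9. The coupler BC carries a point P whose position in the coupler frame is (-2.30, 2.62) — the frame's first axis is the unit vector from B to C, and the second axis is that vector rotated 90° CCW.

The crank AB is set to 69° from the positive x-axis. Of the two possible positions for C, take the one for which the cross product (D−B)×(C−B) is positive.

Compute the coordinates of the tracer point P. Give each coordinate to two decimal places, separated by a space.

A=(0,0), D=(6.00,0)
B = A + 3.00·(cos69°, sin69°) = (1.0751, 2.8007)
|BD| = 5.6656
circle(B,5.00) ∩ circle(D,9.00): a=-2.1093, h=4.5333
  candidates: C₊=(1.4825,7.7841) cross=25.684; C₋=(-2.9995,-0.0972) cross=-25.684
  mode + wants cross > 0 → take C=(1.4825,7.7841) (cross=25.684)
ex = (C−B)/|BC| = (0.0815,0.9967); ey = (-0.9967,0.0815)
P = B + -2.30·ex + 2.62·ey = (-1.7236,0.7219)

-1.72 0.72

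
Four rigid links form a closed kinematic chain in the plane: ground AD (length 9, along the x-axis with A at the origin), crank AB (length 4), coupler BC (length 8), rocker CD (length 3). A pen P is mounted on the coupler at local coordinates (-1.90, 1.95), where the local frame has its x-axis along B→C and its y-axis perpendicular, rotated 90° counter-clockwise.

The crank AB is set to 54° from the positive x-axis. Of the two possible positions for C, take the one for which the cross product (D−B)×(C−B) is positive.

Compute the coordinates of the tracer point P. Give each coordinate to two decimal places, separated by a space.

A=(0,0), D=(9.00,0)
B = A + 4.00·(cos54°, sin54°) = (2.3511, 3.2361)
|BD| = 7.3946
circle(B,8.00) ∩ circle(D,3.00): a=7.4162, h=2.9999
  candidates: C₊=(10.3323,2.6879) cross=22.183; C₋=(7.7066,-2.7069) cross=-22.183
  mode + wants cross > 0 → take C=(10.3323,2.6879) (cross=22.183)
ex = (C−B)/|BC| = (0.9976,-0.0685); ey = (0.0685,0.9976)
P = B + -1.90·ex + 1.95·ey = (0.5892,5.3117)

0.59 5.31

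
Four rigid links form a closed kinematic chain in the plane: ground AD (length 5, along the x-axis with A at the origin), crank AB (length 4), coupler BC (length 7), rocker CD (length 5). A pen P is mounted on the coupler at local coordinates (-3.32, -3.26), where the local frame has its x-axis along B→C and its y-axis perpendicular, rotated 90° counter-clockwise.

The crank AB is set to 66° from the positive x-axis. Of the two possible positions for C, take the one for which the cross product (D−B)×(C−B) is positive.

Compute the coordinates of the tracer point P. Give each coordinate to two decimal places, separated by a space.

-1.79 0.49

A=(0,0), D=(5.00,0)
B = A + 4.00·(cos66°, sin66°) = (1.6269, 3.6542)
|BD| = 4.9730
circle(B,7.00) ∩ circle(D,5.00): a=4.8995, h=4.9995
  candidates: C₊=(8.6238,3.4450) cross=24.862; C₋=(1.2765,-3.3370) cross=-24.862
  mode + wants cross > 0 → take C=(8.6238,3.4450) (cross=24.862)
ex = (C−B)/|BC| = (0.9996,-0.0299); ey = (0.0299,0.9996)
P = B + -3.32·ex + -3.26·ey = (-1.7890,0.4949)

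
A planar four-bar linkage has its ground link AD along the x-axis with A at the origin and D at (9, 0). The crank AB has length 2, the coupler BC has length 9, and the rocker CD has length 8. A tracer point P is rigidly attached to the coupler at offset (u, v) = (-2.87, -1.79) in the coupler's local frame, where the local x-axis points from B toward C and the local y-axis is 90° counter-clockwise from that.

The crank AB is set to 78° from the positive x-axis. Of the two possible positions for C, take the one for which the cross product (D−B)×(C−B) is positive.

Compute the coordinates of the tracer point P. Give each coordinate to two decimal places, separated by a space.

A=(0,0), D=(9.00,0)
B = A + 2.00·(cos78°, sin78°) = (0.4158, 1.9563)
|BD| = 8.8043
circle(B,9.00) ∩ circle(D,8.00): a=5.3676, h=7.2242
  candidates: C₊=(7.2544,7.8072) cross=63.604; C₋=(4.0440,-6.2800) cross=-63.604
  mode + wants cross > 0 → take C=(7.2544,7.8072) (cross=63.604)
ex = (C−B)/|BC| = (0.7598,0.6501); ey = (-0.6501,0.7598)
P = B + -2.87·ex + -1.79·ey = (-0.6012,-1.2696)

-0.60 -1.27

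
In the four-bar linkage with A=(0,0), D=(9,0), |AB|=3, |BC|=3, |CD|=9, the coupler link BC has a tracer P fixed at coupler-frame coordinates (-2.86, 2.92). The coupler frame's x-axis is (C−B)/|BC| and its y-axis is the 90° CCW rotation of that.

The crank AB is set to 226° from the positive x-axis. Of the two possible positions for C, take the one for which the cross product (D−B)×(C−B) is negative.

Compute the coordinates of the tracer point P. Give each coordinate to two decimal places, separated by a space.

-3.51 1.67

A=(0,0), D=(9.00,0)
B = A + 3.00·(cos226°, sin226°) = (-2.0840, -2.1580)
|BD| = 11.2921
circle(B,3.00) ∩ circle(D,9.00): a=2.4580, h=1.7200
  candidates: C₊=(0.0000,-0.0000) cross=19.422; C₋=(0.6574,-3.3766) cross=-19.422
  mode - wants cross < 0 → take C=(0.6574,-3.3766) (cross=-19.422)
ex = (C−B)/|BC| = (0.9138,-0.4062); ey = (0.4062,0.9138)
P = B + -2.86·ex + 2.92·ey = (-3.5114,1.6719)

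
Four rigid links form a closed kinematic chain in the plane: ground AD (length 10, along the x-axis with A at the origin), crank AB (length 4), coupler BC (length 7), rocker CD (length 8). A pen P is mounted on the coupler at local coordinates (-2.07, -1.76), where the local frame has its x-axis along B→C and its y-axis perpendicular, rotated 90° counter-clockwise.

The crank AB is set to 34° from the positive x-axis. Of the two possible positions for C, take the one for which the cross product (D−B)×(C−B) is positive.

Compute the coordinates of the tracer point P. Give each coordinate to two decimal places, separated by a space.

A=(0,0), D=(10.00,0)
B = A + 4.00·(cos34°, sin34°) = (3.3162, 2.2368)
|BD| = 7.0482
circle(B,7.00) ∩ circle(D,8.00): a=2.4600, h=6.5535
  candidates: C₊=(7.7288,7.6708) cross=46.190; C₋=(3.5692,-4.7587) cross=-46.190
  mode + wants cross > 0 → take C=(7.7288,7.6708) (cross=46.190)
ex = (C−B)/|BC| = (0.6304,0.7763); ey = (-0.7763,0.6304)
P = B + -2.07·ex + -1.76·ey = (3.3776,-0.4796)

3.38 -0.48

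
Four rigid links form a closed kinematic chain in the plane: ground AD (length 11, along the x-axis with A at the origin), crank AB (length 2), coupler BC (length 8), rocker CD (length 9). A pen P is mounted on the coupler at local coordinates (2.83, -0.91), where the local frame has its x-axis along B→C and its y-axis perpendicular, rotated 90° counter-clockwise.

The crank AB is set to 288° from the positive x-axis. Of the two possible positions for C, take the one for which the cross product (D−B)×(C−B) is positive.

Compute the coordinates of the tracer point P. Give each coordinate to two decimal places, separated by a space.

2.59 0.33

A=(0,0), D=(11.00,0)
B = A + 2.00·(cos288°, sin288°) = (0.6180, -1.9021)
|BD| = 10.5548
circle(B,8.00) ∩ circle(D,9.00): a=4.4721, h=6.6333
  candidates: C₊=(3.8215,5.4285) cross=70.013; C₋=(6.2123,-7.6209) cross=-70.013
  mode + wants cross > 0 → take C=(3.8215,5.4285) (cross=70.013)
ex = (C−B)/|BC| = (0.4004,0.9163); ey = (-0.9163,0.4004)
P = B + 2.83·ex + -0.91·ey = (2.5851,0.3267)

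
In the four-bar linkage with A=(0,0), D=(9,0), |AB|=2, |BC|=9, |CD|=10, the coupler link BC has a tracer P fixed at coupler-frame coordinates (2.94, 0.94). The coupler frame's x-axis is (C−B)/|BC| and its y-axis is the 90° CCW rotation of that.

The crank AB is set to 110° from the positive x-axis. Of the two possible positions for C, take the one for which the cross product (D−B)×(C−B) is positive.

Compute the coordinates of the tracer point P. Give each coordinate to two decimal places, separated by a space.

A=(0,0), D=(9.00,0)
B = A + 2.00·(cos110°, sin110°) = (-0.6840, 1.8794)
|BD| = 9.8647
circle(B,9.00) ∩ circle(D,10.00): a=3.9693, h=8.0774
  candidates: C₊=(4.7515,9.0526) cross=79.681; C₋=(1.6737,-6.8063) cross=-79.681
  mode + wants cross > 0 → take C=(4.7515,9.0526) (cross=79.681)
ex = (C−B)/|BC| = (0.6039,0.7970); ey = (-0.7970,0.6039)
P = B + 2.94·ex + 0.94·ey = (0.3424,4.7904)

0.34 4.79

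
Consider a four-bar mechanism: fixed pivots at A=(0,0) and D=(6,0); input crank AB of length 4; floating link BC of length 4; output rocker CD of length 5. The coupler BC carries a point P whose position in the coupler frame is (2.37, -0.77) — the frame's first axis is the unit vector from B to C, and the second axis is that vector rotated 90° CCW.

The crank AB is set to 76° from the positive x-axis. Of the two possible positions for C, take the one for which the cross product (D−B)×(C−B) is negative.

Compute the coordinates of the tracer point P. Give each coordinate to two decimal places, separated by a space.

A=(0,0), D=(6.00,0)
B = A + 4.00·(cos76°, sin76°) = (0.9677, 3.8812)
|BD| = 6.3551
circle(B,4.00) ∩ circle(D,5.00): a=2.4695, h=3.1467
  candidates: C₊=(4.8449,4.8647) cross=19.998; C₋=(1.0014,-0.1187) cross=-19.998
  mode - wants cross < 0 → take C=(1.0014,-0.1187) (cross=-19.998)
ex = (C−B)/|BC| = (0.0084,-1.0000); ey = (1.0000,0.0084)
P = B + 2.37·ex + -0.77·ey = (0.2177,1.5048)

0.22 1.50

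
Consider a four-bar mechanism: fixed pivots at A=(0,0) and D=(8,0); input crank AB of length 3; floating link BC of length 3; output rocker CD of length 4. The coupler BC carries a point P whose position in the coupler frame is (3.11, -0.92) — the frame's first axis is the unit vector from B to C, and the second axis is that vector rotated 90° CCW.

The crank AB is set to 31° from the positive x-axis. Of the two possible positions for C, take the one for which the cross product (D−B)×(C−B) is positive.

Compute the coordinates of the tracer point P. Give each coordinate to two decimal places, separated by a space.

5.76 2.13

A=(0,0), D=(8.00,0)
B = A + 3.00·(cos31°, sin31°) = (2.5715, 1.5451)
|BD| = 5.6441
circle(B,3.00) ∩ circle(D,4.00): a=2.2019, h=2.0375
  candidates: C₊=(5.2471,2.9020) cross=11.500; C₋=(4.1315,-1.0174) cross=-11.500
  mode + wants cross > 0 → take C=(5.2471,2.9020) (cross=11.500)
ex = (C−B)/|BC| = (0.8919,0.4523); ey = (-0.4523,0.8919)
P = B + 3.11·ex + -0.92·ey = (5.7613,2.1312)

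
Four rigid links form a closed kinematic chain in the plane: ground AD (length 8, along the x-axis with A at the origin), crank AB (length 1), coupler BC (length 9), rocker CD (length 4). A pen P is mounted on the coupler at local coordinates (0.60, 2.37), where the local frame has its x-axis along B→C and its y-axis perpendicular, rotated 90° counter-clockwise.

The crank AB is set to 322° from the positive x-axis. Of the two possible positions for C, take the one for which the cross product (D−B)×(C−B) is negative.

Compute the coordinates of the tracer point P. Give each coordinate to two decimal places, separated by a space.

A=(0,0), D=(8.00,0)
B = A + 1.00·(cos322°, sin322°) = (0.7880, -0.6157)
|BD| = 7.2382
circle(B,9.00) ∩ circle(D,4.00): a=8.1092, h=3.9040
  candidates: C₊=(8.5357,3.9640) cross=28.258; C₋=(9.1999,-3.8158) cross=-28.258
  mode - wants cross < 0 → take C=(9.1999,-3.8158) (cross=-28.258)
ex = (C−B)/|BC| = (0.9346,-0.3556); ey = (0.3556,0.9346)
P = B + 0.60·ex + 2.37·ey = (2.1915,1.3861)

2.19 1.39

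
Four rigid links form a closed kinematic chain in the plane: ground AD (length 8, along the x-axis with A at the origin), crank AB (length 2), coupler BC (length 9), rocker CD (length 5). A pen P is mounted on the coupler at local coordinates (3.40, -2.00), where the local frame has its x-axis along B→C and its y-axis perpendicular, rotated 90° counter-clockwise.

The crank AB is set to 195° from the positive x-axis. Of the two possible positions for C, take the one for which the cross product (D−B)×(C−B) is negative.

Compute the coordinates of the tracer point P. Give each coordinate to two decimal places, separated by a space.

A=(0,0), D=(8.00,0)
B = A + 2.00·(cos195°, sin195°) = (-1.9319, -0.5176)
|BD| = 9.9453
circle(B,9.00) ∩ circle(D,5.00): a=7.7881, h=4.5107
  candidates: C₊=(5.6109,4.3923) cross=44.860; C₋=(6.0804,-4.6168) cross=-44.860
  mode - wants cross < 0 → take C=(6.0804,-4.6168) (cross=-44.860)
ex = (C−B)/|BC| = (0.8903,-0.4555); ey = (0.4555,0.8903)
P = B + 3.40·ex + -2.00·ey = (0.1841,-3.8467)

0.18 -3.85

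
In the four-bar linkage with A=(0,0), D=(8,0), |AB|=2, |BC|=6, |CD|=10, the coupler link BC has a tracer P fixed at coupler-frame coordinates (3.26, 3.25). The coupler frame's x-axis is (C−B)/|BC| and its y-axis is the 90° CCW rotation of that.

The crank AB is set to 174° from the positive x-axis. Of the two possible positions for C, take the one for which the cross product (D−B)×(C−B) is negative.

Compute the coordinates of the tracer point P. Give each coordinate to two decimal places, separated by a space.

2.04 -2.02

A=(0,0), D=(8.00,0)
B = A + 2.00·(cos174°, sin174°) = (-1.9890, 0.2091)
|BD| = 9.9912
circle(B,6.00) ∩ circle(D,10.00): a=1.7928, h=5.7259
  candidates: C₊=(-0.0768,5.8962) cross=57.209; C₋=(-0.3164,-5.5531) cross=-57.209
  mode - wants cross < 0 → take C=(-0.3164,-5.5531) (cross=-57.209)
ex = (C−B)/|BC| = (0.2788,-0.9604); ey = (0.9604,0.2788)
P = B + 3.26·ex + 3.25·ey = (2.0409,-2.0157)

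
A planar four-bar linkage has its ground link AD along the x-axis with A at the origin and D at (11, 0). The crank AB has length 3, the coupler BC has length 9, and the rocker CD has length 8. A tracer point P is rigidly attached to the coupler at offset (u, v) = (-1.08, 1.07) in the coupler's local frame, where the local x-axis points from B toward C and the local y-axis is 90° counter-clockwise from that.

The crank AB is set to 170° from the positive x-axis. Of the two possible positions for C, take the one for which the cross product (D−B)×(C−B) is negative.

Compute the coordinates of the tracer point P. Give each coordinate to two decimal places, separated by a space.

A=(0,0), D=(11.00,0)
B = A + 3.00·(cos170°, sin170°) = (-2.9544, 0.5209)
|BD| = 13.9641
circle(B,9.00) ∩ circle(D,8.00): a=7.5908, h=4.8353
  candidates: C₊=(4.8115,5.0697) cross=67.521; C₋=(4.4507,-4.5942) cross=-67.521
  mode - wants cross < 0 → take C=(4.4507,-4.5942) (cross=-67.521)
ex = (C−B)/|BC| = (0.8228,-0.5683); ey = (0.5683,0.8228)
P = B + -1.08·ex + 1.07·ey = (-3.2349,2.0151)

-3.23 2.02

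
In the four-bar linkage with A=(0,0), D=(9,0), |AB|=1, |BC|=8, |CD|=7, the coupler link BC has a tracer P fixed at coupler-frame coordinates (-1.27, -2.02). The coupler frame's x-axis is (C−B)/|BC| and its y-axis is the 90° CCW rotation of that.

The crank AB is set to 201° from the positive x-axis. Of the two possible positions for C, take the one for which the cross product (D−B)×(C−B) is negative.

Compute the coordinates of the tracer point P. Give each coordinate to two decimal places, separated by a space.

A=(0,0), D=(9.00,0)
B = A + 1.00·(cos201°, sin201°) = (-0.9336, -0.3584)
|BD| = 9.9400
circle(B,8.00) ∩ circle(D,7.00): a=5.7245, h=5.5883
  candidates: C₊=(4.5858,5.4327) cross=55.548; C₋=(4.9887,-5.7367) cross=-55.548
  mode - wants cross < 0 → take C=(4.9887,-5.7367) (cross=-55.548)
ex = (C−B)/|BC| = (0.7403,-0.6723); ey = (0.6723,0.7403)
P = B + -1.27·ex + -2.02·ey = (-3.2318,-0.9999)

-3.23 -1.00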